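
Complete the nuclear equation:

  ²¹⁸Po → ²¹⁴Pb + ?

Conserve mass number: 218 = 214 + A, so A = 4.
Conserve atomic number: 84 = 82 + Z, so Z = 2.
A = 4 and Z = 2 is ⁴He — an alpha particle.

alpha particle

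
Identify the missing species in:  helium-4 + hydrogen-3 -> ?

Li-7

Conserve mass number: 4 + 3 = A, so A = 7.
Conserve atomic number: 2 + 1 = Z, so Z = 3.
Z = 3 is lithium, so the species is lithium-7.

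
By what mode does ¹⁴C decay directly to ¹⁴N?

beta-minus decay

ΔA = 14 − 14 = 0; ΔZ = 7 − 6 = +1.
A is unchanged and Z rises by 1 — a neutron has become a proton (β⁻ decay).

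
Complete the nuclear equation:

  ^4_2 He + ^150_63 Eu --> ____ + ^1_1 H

Gd-153

Conserve mass number: 4 + 150 = A + 1, so A = 153.
Conserve atomic number: 2 + 63 = Z + 1, so Z = 64.
Z = 64 is gadolinium, so the species is ^153_64 Gd.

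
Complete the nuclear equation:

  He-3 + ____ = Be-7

alpha particle

Conserve mass number: 3 + A = 7, so A = 4.
Conserve atomic number: 2 + Z = 4, so Z = 2.
A = 4 and Z = 2 is He-4 — an alpha particle.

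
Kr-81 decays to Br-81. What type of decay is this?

ΔA = 81 − 81 = 0; ΔZ = 35 − 36 = -1.
A is unchanged and Z drops by 1 — a proton has become a neutron (β⁺ emission or electron capture).

beta-plus decay or electron capture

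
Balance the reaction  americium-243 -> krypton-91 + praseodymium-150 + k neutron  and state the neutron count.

Conserve mass number: 243 = 91 + 150 + k, so k = 243 − 241 = 2.
Check atomic number: 95 = 36 + 59 + 0 = 95. ✓

2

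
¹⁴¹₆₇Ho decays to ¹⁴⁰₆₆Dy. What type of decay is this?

proton emission

ΔA = 140 − 141 = -1; ΔZ = 66 − 67 = -1.
A drops by 1 and Z drops by 1 — a proton was emitted.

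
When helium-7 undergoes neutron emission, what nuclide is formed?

He-6

Neutron emission: mass number changes by -1, atomic number by +0.
A: 7 − 1 = 6; Z: 2 = 2.
Z = 2 is helium, so the daughter is helium-6.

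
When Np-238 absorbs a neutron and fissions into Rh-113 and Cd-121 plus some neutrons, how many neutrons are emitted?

Conserve mass number: 239 = 113 + 121 + k, so k = 239 − 234 = 5.
Check atomic number: 93 = 45 + 48 + 0 = 93. ✓

5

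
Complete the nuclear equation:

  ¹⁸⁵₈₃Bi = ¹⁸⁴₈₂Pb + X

Conserve mass number: 185 = 184 + A, so A = 1.
Conserve atomic number: 83 = 82 + Z, so Z = 1.
A = 1 and Z = 1 is ¹₁H — a proton.

proton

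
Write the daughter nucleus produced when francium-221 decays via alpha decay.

At-217

Alpha decay: mass number changes by -4, atomic number by -2.
A: 221 − 4 = 217; Z: 87 − 2 = 85.
Z = 85 is astatine, so the daughter is astatine-217.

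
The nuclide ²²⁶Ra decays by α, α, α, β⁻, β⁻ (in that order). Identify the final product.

Po-214

Start: (A, Z) = (226, 88).
After α: (222, 86).
After α: (218, 84).
After α: (214, 82).
After β⁻: (214, 83).
After β⁻: (214, 84).
Z = 84 is polonium.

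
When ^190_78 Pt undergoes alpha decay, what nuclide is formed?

Os-186

Alpha decay: mass number changes by -4, atomic number by -2.
A: 190 − 4 = 186; Z: 78 − 2 = 76.
Z = 76 is osmium, so the daughter is ^186_76 Os.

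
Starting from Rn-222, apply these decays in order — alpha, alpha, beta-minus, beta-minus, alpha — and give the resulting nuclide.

Pb-210

Start: (A, Z) = (222, 86).
After α: (218, 84).
After α: (214, 82).
After β⁻: (214, 83).
After β⁻: (214, 84).
After α: (210, 82).
Z = 82 is lead.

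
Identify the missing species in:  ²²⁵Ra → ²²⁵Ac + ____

Conserve mass number: 225 = 225 + A, so A = 0.
Conserve atomic number: 88 = 89 + Z, so Z = -1.
A = 0 and Z = -1 is e⁻ — a beta-minus particle.

beta-minus particle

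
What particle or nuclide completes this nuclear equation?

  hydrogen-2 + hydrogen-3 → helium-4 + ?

neutron

Conserve mass number: 2 + 3 = 4 + A, so A = 1.
Conserve atomic number: 1 + 1 = 2 + Z, so Z = 0.
A = 1 and Z = 0 is neutron — a neutron.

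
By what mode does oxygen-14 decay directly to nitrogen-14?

ΔA = 14 − 14 = 0; ΔZ = 7 − 8 = -1.
A is unchanged and Z drops by 1 — a proton has become a neutron (β⁺ emission or electron capture).

beta-plus decay or electron capture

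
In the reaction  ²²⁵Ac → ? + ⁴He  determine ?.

Conserve mass number: 225 = A + 4, so A = 221.
Conserve atomic number: 89 = Z + 2, so Z = 87.
Z = 87 is francium, so the species is ²²¹Fr.

Fr-221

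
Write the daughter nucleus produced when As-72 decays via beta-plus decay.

Ge-72

Beta-plus decay: mass number changes by +0, atomic number by -1.
A: 72 = 72; Z: 33 − 1 = 32.
Z = 32 is germanium, so the daughter is Ge-72.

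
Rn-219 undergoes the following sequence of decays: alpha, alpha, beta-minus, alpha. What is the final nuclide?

Tl-207

Start: (A, Z) = (219, 86).
After α: (215, 84).
After α: (211, 82).
After β⁻: (211, 83).
After α: (207, 81).
Z = 81 is thallium.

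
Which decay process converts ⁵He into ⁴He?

neutron emission

ΔA = 4 − 5 = -1; ΔZ = 2 − 2 = +0.
A drops by 1 with Z unchanged — a neutron was emitted.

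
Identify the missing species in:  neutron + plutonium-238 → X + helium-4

U-235

Conserve mass number: 1 + 238 = A + 4, so A = 235.
Conserve atomic number: 0 + 94 = Z + 2, so Z = 92.
Z = 92 is uranium, so the species is uranium-235.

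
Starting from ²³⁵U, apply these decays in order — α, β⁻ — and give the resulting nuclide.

Start: (A, Z) = (235, 92).
After α: (231, 90).
After β⁻: (231, 91).
Z = 91 is protactinium.

Pa-231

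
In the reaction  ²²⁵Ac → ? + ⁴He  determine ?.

Fr-221

Conserve mass number: 225 = A + 4, so A = 221.
Conserve atomic number: 89 = Z + 2, so Z = 87.
Z = 87 is francium, so the species is ²²¹Fr.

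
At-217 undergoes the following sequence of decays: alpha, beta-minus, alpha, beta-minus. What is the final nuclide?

Start: (A, Z) = (217, 85).
After α: (213, 83).
After β⁻: (213, 84).
After α: (209, 82).
After β⁻: (209, 83).
Z = 83 is bismuth.

Bi-209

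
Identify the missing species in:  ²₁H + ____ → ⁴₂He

deuteron

Conserve mass number: 2 + A = 4, so A = 2.
Conserve atomic number: 1 + Z = 2, so Z = 1.
A = 2 and Z = 1 is ²₁H — a deuteron.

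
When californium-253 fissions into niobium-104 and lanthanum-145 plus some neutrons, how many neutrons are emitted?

4

Conserve mass number: 253 = 104 + 145 + k, so k = 253 − 249 = 4.
Check atomic number: 98 = 41 + 57 + 0 = 98. ✓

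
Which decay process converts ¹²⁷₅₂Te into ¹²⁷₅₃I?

ΔA = 127 − 127 = 0; ΔZ = 53 − 52 = +1.
A is unchanged and Z rises by 1 — a neutron has become a proton (β⁻ decay).

beta-minus decay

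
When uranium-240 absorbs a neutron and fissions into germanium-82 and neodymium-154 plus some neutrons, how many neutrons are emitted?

5

Conserve mass number: 241 = 82 + 154 + k, so k = 241 − 236 = 5.
Check atomic number: 92 = 32 + 60 + 0 = 92. ✓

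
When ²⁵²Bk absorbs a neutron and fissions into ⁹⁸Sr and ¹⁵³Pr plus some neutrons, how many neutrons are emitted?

2

Conserve mass number: 253 = 98 + 153 + k, so k = 253 − 251 = 2.
Check atomic number: 97 = 38 + 59 + 0 = 97. ✓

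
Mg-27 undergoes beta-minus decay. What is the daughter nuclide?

Al-27

Beta-minus decay: mass number changes by +0, atomic number by +1.
A: 27 = 27; Z: 12 + 1 = 13.
Z = 13 is aluminium, so the daughter is Al-27.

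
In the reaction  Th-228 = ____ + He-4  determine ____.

Ra-224

Conserve mass number: 228 = A + 4, so A = 224.
Conserve atomic number: 90 = Z + 2, so Z = 88.
Z = 88 is radium, so the species is Ra-224.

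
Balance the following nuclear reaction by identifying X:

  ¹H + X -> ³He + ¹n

triton

Conserve mass number: 1 + A = 3 + 1, so A = 3.
Conserve atomic number: 1 + Z = 2 + 0, so Z = 1.
A = 3 and Z = 1 is ³H — a triton.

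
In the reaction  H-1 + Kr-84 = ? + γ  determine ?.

Rb-85

Conserve mass number: 1 + 84 = A + 0, so A = 85.
Conserve atomic number: 1 + 36 = Z + 0, so Z = 37.
Z = 37 is rubidium, so the species is Rb-85.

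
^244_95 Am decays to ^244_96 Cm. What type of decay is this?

ΔA = 244 − 244 = 0; ΔZ = 96 − 95 = +1.
A is unchanged and Z rises by 1 — a neutron has become a proton (β⁻ decay).

beta-minus decay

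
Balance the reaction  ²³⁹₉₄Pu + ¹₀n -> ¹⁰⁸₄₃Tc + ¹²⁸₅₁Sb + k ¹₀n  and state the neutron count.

4

Conserve mass number: 240 = 108 + 128 + k, so k = 240 − 236 = 4.
Check atomic number: 94 = 43 + 51 + 0 = 94. ✓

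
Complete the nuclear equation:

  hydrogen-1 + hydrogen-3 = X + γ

He-4

Conserve mass number: 1 + 3 = A + 0, so A = 4.
Conserve atomic number: 1 + 1 = Z + 0, so Z = 2.
A = 4 and Z = 2 is helium-4 — an alpha particle.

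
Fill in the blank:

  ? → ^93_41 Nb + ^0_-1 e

Zr-93

Conserve mass number: A = 93 + 0, so A = 93.
Conserve atomic number: Z = 41 − 1, so Z = 40.
Z = 40 is zirconium, so the species is ^93_40 Zr.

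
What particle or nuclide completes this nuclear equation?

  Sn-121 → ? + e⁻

Sb-121

Conserve mass number: 121 = A + 0, so A = 121.
Conserve atomic number: 50 = Z − 1, so Z = 51.
Z = 51 is antimony, so the species is Sb-121.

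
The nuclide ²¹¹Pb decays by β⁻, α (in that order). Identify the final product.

Tl-207

Start: (A, Z) = (211, 82).
After β⁻: (211, 83).
After α: (207, 81).
Z = 81 is thallium.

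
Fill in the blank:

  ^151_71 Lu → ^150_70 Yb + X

proton

Conserve mass number: 151 = 150 + A, so A = 1.
Conserve atomic number: 71 = 70 + Z, so Z = 1.
A = 1 and Z = 1 is ^1_1 H — a proton.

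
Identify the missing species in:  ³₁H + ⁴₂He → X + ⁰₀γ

Li-7

Conserve mass number: 3 + 4 = A + 0, so A = 7.
Conserve atomic number: 1 + 2 = Z + 0, so Z = 3.
Z = 3 is lithium, so the species is ⁷₃Li.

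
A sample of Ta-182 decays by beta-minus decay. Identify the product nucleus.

Beta-minus decay: mass number changes by +0, atomic number by +1.
A: 182 = 182; Z: 73 + 1 = 74.
Z = 74 is tungsten, so the daughter is W-182.

W-182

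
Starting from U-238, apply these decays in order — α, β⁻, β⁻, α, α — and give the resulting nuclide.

Ra-226

Start: (A, Z) = (238, 92).
After α: (234, 90).
After β⁻: (234, 91).
After β⁻: (234, 92).
After α: (230, 90).
After α: (226, 88).
Z = 88 is radium.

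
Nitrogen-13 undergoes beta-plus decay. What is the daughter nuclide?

C-13

Beta-plus decay: mass number changes by +0, atomic number by -1.
A: 13 = 13; Z: 7 − 1 = 6.
Z = 6 is carbon, so the daughter is carbon-13.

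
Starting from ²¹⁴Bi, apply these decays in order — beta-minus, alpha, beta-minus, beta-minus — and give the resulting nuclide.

Start: (A, Z) = (214, 83).
After β⁻: (214, 84).
After α: (210, 82).
After β⁻: (210, 83).
After β⁻: (210, 84).
Z = 84 is polonium.

Po-210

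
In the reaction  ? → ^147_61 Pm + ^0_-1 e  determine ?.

Conserve mass number: A = 147 + 0, so A = 147.
Conserve atomic number: Z = 61 − 1, so Z = 60.
Z = 60 is neodymium, so the species is ^147_60 Nd.

Nd-147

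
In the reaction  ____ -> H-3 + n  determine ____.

Conserve mass number: A = 3 + 1, so A = 4.
Conserve atomic number: Z = 1 + 0, so Z = 1.
Z = 1 is hydrogen, so the species is H-4.

H-4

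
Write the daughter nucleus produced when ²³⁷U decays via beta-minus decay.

Beta-minus decay: mass number changes by +0, atomic number by +1.
A: 237 = 237; Z: 92 + 1 = 93.
Z = 93 is neptunium, so the daughter is ²³⁷Np.

Np-237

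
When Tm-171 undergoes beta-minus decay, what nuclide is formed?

Yb-171

Beta-minus decay: mass number changes by +0, atomic number by +1.
A: 171 = 171; Z: 69 + 1 = 70.
Z = 70 is ytterbium, so the daughter is Yb-171.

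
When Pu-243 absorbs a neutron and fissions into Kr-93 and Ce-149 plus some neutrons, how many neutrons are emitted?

Conserve mass number: 244 = 93 + 149 + k, so k = 244 − 242 = 2.
Check atomic number: 94 = 36 + 58 + 0 = 94. ✓

2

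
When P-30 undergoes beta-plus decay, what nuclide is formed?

Si-30

Beta-plus decay: mass number changes by +0, atomic number by -1.
A: 30 = 30; Z: 15 − 1 = 14.
Z = 14 is silicon, so the daughter is Si-30.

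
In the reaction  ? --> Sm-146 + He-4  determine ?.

Gd-150

Conserve mass number: A = 146 + 4, so A = 150.
Conserve atomic number: Z = 62 + 2, so Z = 64.
Z = 64 is gadolinium, so the species is Gd-150.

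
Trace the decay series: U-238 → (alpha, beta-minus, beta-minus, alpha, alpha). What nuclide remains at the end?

Start: (A, Z) = (238, 92).
After α: (234, 90).
After β⁻: (234, 91).
After β⁻: (234, 92).
After α: (230, 90).
After α: (226, 88).
Z = 88 is radium.

Ra-226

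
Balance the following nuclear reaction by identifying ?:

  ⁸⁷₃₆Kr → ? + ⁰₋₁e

Conserve mass number: 87 = A + 0, so A = 87.
Conserve atomic number: 36 = Z − 1, so Z = 37.
Z = 37 is rubidium, so the species is ⁸⁷₃₇Rb.

Rb-87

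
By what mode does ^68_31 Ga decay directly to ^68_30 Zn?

beta-plus decay or electron capture

ΔA = 68 − 68 = 0; ΔZ = 30 − 31 = -1.
A is unchanged and Z drops by 1 — a proton has become a neutron (β⁺ emission or electron capture).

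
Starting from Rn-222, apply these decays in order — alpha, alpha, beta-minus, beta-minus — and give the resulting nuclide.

Po-214

Start: (A, Z) = (222, 86).
After α: (218, 84).
After α: (214, 82).
After β⁻: (214, 83).
After β⁻: (214, 84).
Z = 84 is polonium.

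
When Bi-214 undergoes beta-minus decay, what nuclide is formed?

Po-214

Beta-minus decay: mass number changes by +0, atomic number by +1.
A: 214 = 214; Z: 83 + 1 = 84.
Z = 84 is polonium, so the daughter is Po-214.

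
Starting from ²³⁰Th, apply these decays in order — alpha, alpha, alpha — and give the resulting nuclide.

Start: (A, Z) = (230, 90).
After α: (226, 88).
After α: (222, 86).
After α: (218, 84).
Z = 84 is polonium.

Po-218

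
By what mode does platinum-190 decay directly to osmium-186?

alpha decay

ΔA = 186 − 190 = -4; ΔZ = 76 − 78 = -2.
A drops by 4 and Z drops by 2 — the signature of alpha emission.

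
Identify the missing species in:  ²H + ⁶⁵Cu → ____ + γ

Zn-67

Conserve mass number: 2 + 65 = A + 0, so A = 67.
Conserve atomic number: 1 + 29 = Z + 0, so Z = 30.
Z = 30 is zinc, so the species is ⁶⁷Zn.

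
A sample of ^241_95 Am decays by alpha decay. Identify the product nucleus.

Alpha decay: mass number changes by -4, atomic number by -2.
A: 241 − 4 = 237; Z: 95 − 2 = 93.
Z = 93 is neptunium, so the daughter is ^237_93 Np.

Np-237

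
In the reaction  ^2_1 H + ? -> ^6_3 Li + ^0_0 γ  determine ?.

alpha particle

Conserve mass number: 2 + A = 6 + 0, so A = 4.
Conserve atomic number: 1 + Z = 3 + 0, so Z = 2.
A = 4 and Z = 2 is ^4_2 He — an alpha particle.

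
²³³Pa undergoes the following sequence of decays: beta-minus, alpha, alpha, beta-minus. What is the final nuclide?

Start: (A, Z) = (233, 91).
After β⁻: (233, 92).
After α: (229, 90).
After α: (225, 88).
After β⁻: (225, 89).
Z = 89 is actinium.

Ac-225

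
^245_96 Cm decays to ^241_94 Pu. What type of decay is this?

alpha decay

ΔA = 241 − 245 = -4; ΔZ = 94 − 96 = -2.
A drops by 4 and Z drops by 2 — the signature of alpha emission.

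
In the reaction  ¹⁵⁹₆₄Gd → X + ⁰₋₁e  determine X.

Tb-159

Conserve mass number: 159 = A + 0, so A = 159.
Conserve atomic number: 64 = Z − 1, so Z = 65.
Z = 65 is terbium, so the species is ¹⁵⁹₆₅Tb.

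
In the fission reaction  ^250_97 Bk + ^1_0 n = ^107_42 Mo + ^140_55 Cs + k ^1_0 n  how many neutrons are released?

4

Conserve mass number: 251 = 107 + 140 + k, so k = 251 − 247 = 4.
Check atomic number: 97 = 42 + 55 + 0 = 97. ✓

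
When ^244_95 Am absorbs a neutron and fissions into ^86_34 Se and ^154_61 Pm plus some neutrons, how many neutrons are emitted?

5

Conserve mass number: 245 = 86 + 154 + k, so k = 245 − 240 = 5.
Check atomic number: 95 = 34 + 61 + 0 = 95. ✓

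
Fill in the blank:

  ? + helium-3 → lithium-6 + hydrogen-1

Conserve mass number: A + 3 = 6 + 1, so A = 4.
Conserve atomic number: Z + 2 = 3 + 1, so Z = 2.
A = 4 and Z = 2 is helium-4 — an alpha particle.

alpha particle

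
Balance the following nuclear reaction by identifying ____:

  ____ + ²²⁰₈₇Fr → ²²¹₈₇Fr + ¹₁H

Conserve mass number: A + 220 = 221 + 1, so A = 2.
Conserve atomic number: Z + 87 = 87 + 1, so Z = 1.
A = 2 and Z = 1 is ²₁H — a deuteron.

deuteron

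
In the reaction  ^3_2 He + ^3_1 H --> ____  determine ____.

Conserve mass number: 3 + 3 = A, so A = 6.
Conserve atomic number: 2 + 1 = Z, so Z = 3.
Z = 3 is lithium, so the species is ^6_3 Li.

Li-6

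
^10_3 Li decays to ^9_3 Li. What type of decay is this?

neutron emission

ΔA = 9 − 10 = -1; ΔZ = 3 − 3 = +0.
A drops by 1 with Z unchanged — a neutron was emitted.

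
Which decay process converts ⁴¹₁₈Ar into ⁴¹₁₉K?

ΔA = 41 − 41 = 0; ΔZ = 19 − 18 = +1.
A is unchanged and Z rises by 1 — a neutron has become a proton (β⁻ decay).

beta-minus decay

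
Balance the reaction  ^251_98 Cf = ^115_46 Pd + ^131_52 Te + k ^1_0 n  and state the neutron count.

5

Conserve mass number: 251 = 115 + 131 + k, so k = 251 − 246 = 5.
Check atomic number: 98 = 46 + 52 + 0 = 98. ✓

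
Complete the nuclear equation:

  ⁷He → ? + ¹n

He-6

Conserve mass number: 7 = A + 1, so A = 6.
Conserve atomic number: 2 = Z + 0, so Z = 2.
Z = 2 is helium, so the species is ⁶He.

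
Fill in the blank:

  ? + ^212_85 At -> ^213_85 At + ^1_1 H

deuteron

Conserve mass number: A + 212 = 213 + 1, so A = 2.
Conserve atomic number: Z + 85 = 85 + 1, so Z = 1.
A = 2 and Z = 1 is ^2_1 H — a deuteron.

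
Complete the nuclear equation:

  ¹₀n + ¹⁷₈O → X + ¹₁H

Conserve mass number: 1 + 17 = A + 1, so A = 17.
Conserve atomic number: 0 + 8 = Z + 1, so Z = 7.
Z = 7 is nitrogen, so the species is ¹⁷₇N.

N-17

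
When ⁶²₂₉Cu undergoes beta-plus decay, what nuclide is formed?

Beta-plus decay: mass number changes by +0, atomic number by -1.
A: 62 = 62; Z: 29 − 1 = 28.
Z = 28 is nickel, so the daughter is ⁶²₂₈Ni.

Ni-62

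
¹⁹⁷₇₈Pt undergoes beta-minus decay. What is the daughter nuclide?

Beta-minus decay: mass number changes by +0, atomic number by +1.
A: 197 = 197; Z: 78 + 1 = 79.
Z = 79 is gold, so the daughter is ¹⁹⁷₇₉Au.

Au-197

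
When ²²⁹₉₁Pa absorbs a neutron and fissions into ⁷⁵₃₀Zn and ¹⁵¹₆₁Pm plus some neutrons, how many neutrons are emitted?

Conserve mass number: 230 = 75 + 151 + k, so k = 230 − 226 = 4.
Check atomic number: 91 = 30 + 61 + 0 = 91. ✓

4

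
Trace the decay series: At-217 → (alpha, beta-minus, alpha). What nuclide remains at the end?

Pb-209

Start: (A, Z) = (217, 85).
After α: (213, 83).
After β⁻: (213, 84).
After α: (209, 82).
Z = 82 is lead.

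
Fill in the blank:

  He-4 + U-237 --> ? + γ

Pu-241

Conserve mass number: 4 + 237 = A + 0, so A = 241.
Conserve atomic number: 2 + 92 = Z + 0, so Z = 94.
Z = 94 is plutonium, so the species is Pu-241.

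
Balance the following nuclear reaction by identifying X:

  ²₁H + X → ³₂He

Conserve mass number: 2 + A = 3, so A = 1.
Conserve atomic number: 1 + Z = 2, so Z = 1.
A = 1 and Z = 1 is ¹₁H — a proton.

proton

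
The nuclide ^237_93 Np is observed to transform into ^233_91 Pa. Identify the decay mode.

alpha decay

ΔA = 233 − 237 = -4; ΔZ = 91 − 93 = -2.
A drops by 4 and Z drops by 2 — the signature of alpha emission.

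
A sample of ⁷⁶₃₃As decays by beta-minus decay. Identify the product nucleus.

Se-76

Beta-minus decay: mass number changes by +0, atomic number by +1.
A: 76 = 76; Z: 33 + 1 = 34.
Z = 34 is selenium, so the daughter is ⁷⁶₃₄Se.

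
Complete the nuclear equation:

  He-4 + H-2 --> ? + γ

Li-6

Conserve mass number: 4 + 2 = A + 0, so A = 6.
Conserve atomic number: 2 + 1 = Z + 0, so Z = 3.
Z = 3 is lithium, so the species is Li-6.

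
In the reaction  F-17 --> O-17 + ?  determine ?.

positron

Conserve mass number: 17 = 17 + A, so A = 0.
Conserve atomic number: 9 = 8 + Z, so Z = 1.
A = 0 and Z = 1 is e⁺ — a positron.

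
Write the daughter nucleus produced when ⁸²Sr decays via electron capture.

Electron capture: mass number changes by +0, atomic number by -1.
A: 82 = 82; Z: 38 − 1 = 37.
Z = 37 is rubidium, so the daughter is ⁸²Rb.

Rb-82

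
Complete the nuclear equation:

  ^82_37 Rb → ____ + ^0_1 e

Kr-82

Conserve mass number: 82 = A + 0, so A = 82.
Conserve atomic number: 37 = Z + 1, so Z = 36.
Z = 36 is krypton, so the species is ^82_36 Kr.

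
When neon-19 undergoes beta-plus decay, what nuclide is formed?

F-19

Beta-plus decay: mass number changes by +0, atomic number by -1.
A: 19 = 19; Z: 10 − 1 = 9.
Z = 9 is fluorine, so the daughter is fluorine-19.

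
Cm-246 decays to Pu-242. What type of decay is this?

ΔA = 242 − 246 = -4; ΔZ = 94 − 96 = -2.
A drops by 4 and Z drops by 2 — the signature of alpha emission.

alpha decay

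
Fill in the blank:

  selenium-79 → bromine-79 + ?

Conserve mass number: 79 = 79 + A, so A = 0.
Conserve atomic number: 34 = 35 + Z, so Z = -1.
A = 0 and Z = -1 is e⁻ — a beta-minus particle.

beta-minus particle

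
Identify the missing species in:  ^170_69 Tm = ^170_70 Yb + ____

Conserve mass number: 170 = 170 + A, so A = 0.
Conserve atomic number: 69 = 70 + Z, so Z = -1.
A = 0 and Z = -1 is ^0_-1 e — a beta-minus particle.

beta-minus particle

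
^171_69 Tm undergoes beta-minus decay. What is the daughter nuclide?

Beta-minus decay: mass number changes by +0, atomic number by +1.
A: 171 = 171; Z: 69 + 1 = 70.
Z = 70 is ytterbium, so the daughter is ^171_70 Yb.

Yb-171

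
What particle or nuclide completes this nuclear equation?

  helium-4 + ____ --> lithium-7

triton

Conserve mass number: 4 + A = 7, so A = 3.
Conserve atomic number: 2 + Z = 3, so Z = 1.
A = 3 and Z = 1 is hydrogen-3 — a triton.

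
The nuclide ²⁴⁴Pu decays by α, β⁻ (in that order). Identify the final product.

Start: (A, Z) = (244, 94).
After α: (240, 92).
After β⁻: (240, 93).
Z = 93 is neptunium.

Np-240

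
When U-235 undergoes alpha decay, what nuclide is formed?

Alpha decay: mass number changes by -4, atomic number by -2.
A: 235 − 4 = 231; Z: 92 − 2 = 90.
Z = 90 is thorium, so the daughter is Th-231.

Th-231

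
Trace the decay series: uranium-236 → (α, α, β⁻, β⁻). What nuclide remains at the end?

Th-228

Start: (A, Z) = (236, 92).
After α: (232, 90).
After α: (228, 88).
After β⁻: (228, 89).
After β⁻: (228, 90).
Z = 90 is thorium.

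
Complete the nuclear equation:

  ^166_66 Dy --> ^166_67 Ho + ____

beta-minus particle

Conserve mass number: 166 = 166 + A, so A = 0.
Conserve atomic number: 66 = 67 + Z, so Z = -1.
A = 0 and Z = -1 is ^0_-1 e — a beta-minus particle.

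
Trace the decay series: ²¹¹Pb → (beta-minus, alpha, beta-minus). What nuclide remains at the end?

Pb-207

Start: (A, Z) = (211, 82).
After β⁻: (211, 83).
After α: (207, 81).
After β⁻: (207, 82).
Z = 82 is lead.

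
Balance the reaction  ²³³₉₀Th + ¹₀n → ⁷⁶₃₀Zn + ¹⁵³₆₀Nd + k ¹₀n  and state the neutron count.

5

Conserve mass number: 234 = 76 + 153 + k, so k = 234 − 229 = 5.
Check atomic number: 90 = 30 + 60 + 0 = 90. ✓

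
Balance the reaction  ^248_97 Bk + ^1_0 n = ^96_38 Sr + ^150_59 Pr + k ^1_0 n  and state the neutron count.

3

Conserve mass number: 249 = 96 + 150 + k, so k = 249 − 246 = 3.
Check atomic number: 97 = 38 + 59 + 0 = 97. ✓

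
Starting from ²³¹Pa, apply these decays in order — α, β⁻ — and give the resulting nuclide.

Th-227

Start: (A, Z) = (231, 91).
After α: (227, 89).
After β⁻: (227, 90).
Z = 90 is thorium.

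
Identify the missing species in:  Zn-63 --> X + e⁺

Cu-63

Conserve mass number: 63 = A + 0, so A = 63.
Conserve atomic number: 30 = Z + 1, so Z = 29.
Z = 29 is copper, so the species is Cu-63.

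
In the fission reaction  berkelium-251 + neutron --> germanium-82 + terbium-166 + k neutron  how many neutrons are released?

4

Conserve mass number: 252 = 82 + 166 + k, so k = 252 − 248 = 4.
Check atomic number: 97 = 32 + 65 + 0 = 97. ✓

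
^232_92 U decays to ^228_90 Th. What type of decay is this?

alpha decay

ΔA = 228 − 232 = -4; ΔZ = 90 − 92 = -2.
A drops by 4 and Z drops by 2 — the signature of alpha emission.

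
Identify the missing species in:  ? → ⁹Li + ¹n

Conserve mass number: A = 9 + 1, so A = 10.
Conserve atomic number: Z = 3 + 0, so Z = 3.
Z = 3 is lithium, so the species is ¹⁰Li.

Li-10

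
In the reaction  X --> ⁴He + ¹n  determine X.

Conserve mass number: A = 4 + 1, so A = 5.
Conserve atomic number: Z = 2 + 0, so Z = 2.
Z = 2 is helium, so the species is ⁵He.

He-5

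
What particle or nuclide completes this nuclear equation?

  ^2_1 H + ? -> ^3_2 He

proton

Conserve mass number: 2 + A = 3, so A = 1.
Conserve atomic number: 1 + Z = 2, so Z = 1.
A = 1 and Z = 1 is ^1_1 H — a proton.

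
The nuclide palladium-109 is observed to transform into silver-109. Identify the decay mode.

beta-minus decay

ΔA = 109 − 109 = 0; ΔZ = 47 − 46 = +1.
A is unchanged and Z rises by 1 — a neutron has become a proton (β⁻ decay).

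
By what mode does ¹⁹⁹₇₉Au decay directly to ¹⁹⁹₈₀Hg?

ΔA = 199 − 199 = 0; ΔZ = 80 − 79 = +1.
A is unchanged and Z rises by 1 — a neutron has become a proton (β⁻ decay).

beta-minus decay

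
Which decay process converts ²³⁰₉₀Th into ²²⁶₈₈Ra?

alpha decay

ΔA = 226 − 230 = -4; ΔZ = 88 − 90 = -2.
A drops by 4 and Z drops by 2 — the signature of alpha emission.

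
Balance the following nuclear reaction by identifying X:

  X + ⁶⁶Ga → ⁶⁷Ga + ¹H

Conserve mass number: A + 66 = 67 + 1, so A = 2.
Conserve atomic number: Z + 31 = 31 + 1, so Z = 1.
A = 2 and Z = 1 is ²H — a deuteron.

deuteron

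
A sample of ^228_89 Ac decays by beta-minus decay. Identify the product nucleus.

Beta-minus decay: mass number changes by +0, atomic number by +1.
A: 228 = 228; Z: 89 + 1 = 90.
Z = 90 is thorium, so the daughter is ^228_90 Th.

Th-228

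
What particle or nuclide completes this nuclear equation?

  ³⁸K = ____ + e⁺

Ar-38

Conserve mass number: 38 = A + 0, so A = 38.
Conserve atomic number: 19 = Z + 1, so Z = 18.
Z = 18 is argon, so the species is ³⁸Ar.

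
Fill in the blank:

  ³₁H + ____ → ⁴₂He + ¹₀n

Conserve mass number: 3 + A = 4 + 1, so A = 2.
Conserve atomic number: 1 + Z = 2 + 0, so Z = 1.
A = 2 and Z = 1 is ²₁H — a deuteron.

deuteron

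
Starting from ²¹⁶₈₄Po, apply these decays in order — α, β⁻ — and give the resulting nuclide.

Bi-212

Start: (A, Z) = (216, 84).
After α: (212, 82).
After β⁻: (212, 83).
Z = 83 is bismuth.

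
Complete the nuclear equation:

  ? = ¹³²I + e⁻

Te-132

Conserve mass number: A = 132 + 0, so A = 132.
Conserve atomic number: Z = 53 − 1, so Z = 52.
Z = 52 is tellurium, so the species is ¹³²Te.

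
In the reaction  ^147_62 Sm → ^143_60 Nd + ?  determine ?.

Conserve mass number: 147 = 143 + A, so A = 4.
Conserve atomic number: 62 = 60 + Z, so Z = 2.
A = 4 and Z = 2 is ^4_2 He — an alpha particle.

alpha particle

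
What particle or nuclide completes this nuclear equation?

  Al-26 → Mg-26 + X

positron

Conserve mass number: 26 = 26 + A, so A = 0.
Conserve atomic number: 13 = 12 + Z, so Z = 1.
A = 0 and Z = 1 is e⁺ — a positron.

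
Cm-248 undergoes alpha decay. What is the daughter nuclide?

Pu-244

Alpha decay: mass number changes by -4, atomic number by -2.
A: 248 − 4 = 244; Z: 96 − 2 = 94.
Z = 94 is plutonium, so the daughter is Pu-244.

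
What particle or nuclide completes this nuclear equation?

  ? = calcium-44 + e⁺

Sc-44

Conserve mass number: A = 44 + 0, so A = 44.
Conserve atomic number: Z = 20 + 1, so Z = 21.
Z = 21 is scandium, so the species is scandium-44.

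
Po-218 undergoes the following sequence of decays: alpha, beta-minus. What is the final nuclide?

Bi-214

Start: (A, Z) = (218, 84).
After α: (214, 82).
After β⁻: (214, 83).
Z = 83 is bismuth.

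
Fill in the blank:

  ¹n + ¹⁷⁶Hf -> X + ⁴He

Yb-173

Conserve mass number: 1 + 176 = A + 4, so A = 173.
Conserve atomic number: 0 + 72 = Z + 2, so Z = 70.
Z = 70 is ytterbium, so the species is ¹⁷³Yb.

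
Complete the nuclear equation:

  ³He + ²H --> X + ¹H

Conserve mass number: 3 + 2 = A + 1, so A = 4.
Conserve atomic number: 2 + 1 = Z + 1, so Z = 2.
A = 4 and Z = 2 is ⁴He — an alpha particle.

He-4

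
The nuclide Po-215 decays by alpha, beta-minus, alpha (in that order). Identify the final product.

Tl-207

Start: (A, Z) = (215, 84).
After α: (211, 82).
After β⁻: (211, 83).
After α: (207, 81).
Z = 81 is thallium.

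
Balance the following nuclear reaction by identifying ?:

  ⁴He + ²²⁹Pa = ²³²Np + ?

Conserve mass number: 4 + 229 = 232 + A, so A = 1.
Conserve atomic number: 2 + 91 = 93 + Z, so Z = 0.
A = 1 and Z = 0 is ¹n — a neutron.

neutron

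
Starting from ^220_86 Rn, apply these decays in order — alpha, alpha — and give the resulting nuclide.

Pb-212

Start: (A, Z) = (220, 86).
After α: (216, 84).
After α: (212, 82).
Z = 82 is lead.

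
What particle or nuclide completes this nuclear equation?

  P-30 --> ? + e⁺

Conserve mass number: 30 = A + 0, so A = 30.
Conserve atomic number: 15 = Z + 1, so Z = 14.
Z = 14 is silicon, so the species is Si-30.

Si-30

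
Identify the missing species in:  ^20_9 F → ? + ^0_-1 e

Conserve mass number: 20 = A + 0, so A = 20.
Conserve atomic number: 9 = Z − 1, so Z = 10.
Z = 10 is neon, so the species is ^20_10 Ne.

Ne-20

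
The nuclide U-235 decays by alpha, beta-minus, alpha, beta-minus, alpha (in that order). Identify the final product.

Start: (A, Z) = (235, 92).
After α: (231, 90).
After β⁻: (231, 91).
After α: (227, 89).
After β⁻: (227, 90).
After α: (223, 88).
Z = 88 is radium.

Ra-223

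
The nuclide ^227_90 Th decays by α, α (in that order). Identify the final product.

Rn-219

Start: (A, Z) = (227, 90).
After α: (223, 88).
After α: (219, 86).
Z = 86 is radon.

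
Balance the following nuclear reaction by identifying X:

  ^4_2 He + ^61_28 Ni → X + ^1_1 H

Conserve mass number: 4 + 61 = A + 1, so A = 64.
Conserve atomic number: 2 + 28 = Z + 1, so Z = 29.
Z = 29 is copper, so the species is ^64_29 Cu.

Cu-64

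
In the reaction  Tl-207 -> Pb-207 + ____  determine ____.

Conserve mass number: 207 = 207 + A, so A = 0.
Conserve atomic number: 81 = 82 + Z, so Z = -1.
A = 0 and Z = -1 is e⁻ — a beta-minus particle.

beta-minus particle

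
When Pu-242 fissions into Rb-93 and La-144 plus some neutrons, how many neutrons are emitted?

Conserve mass number: 242 = 93 + 144 + k, so k = 242 − 237 = 5.
Check atomic number: 94 = 37 + 57 + 0 = 94. ✓

5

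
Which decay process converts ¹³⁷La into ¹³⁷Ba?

beta-plus decay or electron capture

ΔA = 137 − 137 = 0; ΔZ = 56 − 57 = -1.
A is unchanged and Z drops by 1 — a proton has become a neutron (β⁺ emission or electron capture).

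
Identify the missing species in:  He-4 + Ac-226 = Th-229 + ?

Conserve mass number: 4 + 226 = 229 + A, so A = 1.
Conserve atomic number: 2 + 89 = 90 + Z, so Z = 1.
A = 1 and Z = 1 is H-1 — a proton.

proton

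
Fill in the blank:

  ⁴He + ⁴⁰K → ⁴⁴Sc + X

Conserve mass number: 4 + 40 = 44 + A, so A = 0.
Conserve atomic number: 2 + 19 = 21 + Z, so Z = 0.
A = 0 and Z = 0 is γ — a gamma ray.

gamma ray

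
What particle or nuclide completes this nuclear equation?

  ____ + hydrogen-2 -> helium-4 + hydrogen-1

He-3

Conserve mass number: A + 2 = 4 + 1, so A = 3.
Conserve atomic number: Z + 1 = 2 + 1, so Z = 2.
Z = 2 is helium, so the species is helium-3.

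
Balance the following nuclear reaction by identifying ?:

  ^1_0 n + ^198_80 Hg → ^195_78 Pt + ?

alpha particle

Conserve mass number: 1 + 198 = 195 + A, so A = 4.
Conserve atomic number: 0 + 80 = 78 + Z, so Z = 2.
A = 4 and Z = 2 is ^4_2 He — an alpha particle.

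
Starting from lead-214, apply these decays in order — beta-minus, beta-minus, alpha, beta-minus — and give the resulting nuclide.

Start: (A, Z) = (214, 82).
After β⁻: (214, 83).
After β⁻: (214, 84).
After α: (210, 82).
After β⁻: (210, 83).
Z = 83 is bismuth.

Bi-210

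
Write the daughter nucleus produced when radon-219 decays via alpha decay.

Po-215

Alpha decay: mass number changes by -4, atomic number by -2.
A: 219 − 4 = 215; Z: 86 − 2 = 84.
Z = 84 is polonium, so the daughter is polonium-215.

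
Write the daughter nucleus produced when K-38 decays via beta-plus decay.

Beta-plus decay: mass number changes by +0, atomic number by -1.
A: 38 = 38; Z: 19 − 1 = 18.
Z = 18 is argon, so the daughter is Ar-38.

Ar-38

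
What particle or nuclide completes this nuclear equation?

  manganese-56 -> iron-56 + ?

Conserve mass number: 56 = 56 + A, so A = 0.
Conserve atomic number: 25 = 26 + Z, so Z = -1.
A = 0 and Z = -1 is e⁻ — a beta-minus particle.

beta-minus particle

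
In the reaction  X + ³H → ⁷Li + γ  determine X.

alpha particle

Conserve mass number: A + 3 = 7 + 0, so A = 4.
Conserve atomic number: Z + 1 = 3 + 0, so Z = 2.
A = 4 and Z = 2 is ⁴He — an alpha particle.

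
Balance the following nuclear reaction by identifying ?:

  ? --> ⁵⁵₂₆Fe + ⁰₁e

Co-55

Conserve mass number: A = 55 + 0, so A = 55.
Conserve atomic number: Z = 26 + 1, so Z = 27.
Z = 27 is cobalt, so the species is ⁵⁵₂₇Co.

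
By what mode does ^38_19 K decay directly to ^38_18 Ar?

beta-plus decay or electron capture

ΔA = 38 − 38 = 0; ΔZ = 18 − 19 = -1.
A is unchanged and Z drops by 1 — a proton has become a neutron (β⁺ emission or electron capture).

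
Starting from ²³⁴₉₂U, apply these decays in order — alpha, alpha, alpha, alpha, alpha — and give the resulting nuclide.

Start: (A, Z) = (234, 92).
After α: (230, 90).
After α: (226, 88).
After α: (222, 86).
After α: (218, 84).
After α: (214, 82).
Z = 82 is lead.

Pb-214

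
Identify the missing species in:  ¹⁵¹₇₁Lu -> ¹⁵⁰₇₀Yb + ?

Conserve mass number: 151 = 150 + A, so A = 1.
Conserve atomic number: 71 = 70 + Z, so Z = 1.
A = 1 and Z = 1 is ¹₁H — a proton.

proton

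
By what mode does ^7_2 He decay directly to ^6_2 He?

neutron emission

ΔA = 6 − 7 = -1; ΔZ = 2 − 2 = +0.
A drops by 1 with Z unchanged — a neutron was emitted.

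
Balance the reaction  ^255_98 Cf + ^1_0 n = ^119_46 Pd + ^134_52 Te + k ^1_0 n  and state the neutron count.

3

Conserve mass number: 256 = 119 + 134 + k, so k = 256 − 253 = 3.
Check atomic number: 98 = 46 + 52 + 0 = 98. ✓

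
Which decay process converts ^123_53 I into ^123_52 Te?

ΔA = 123 − 123 = 0; ΔZ = 52 − 53 = -1.
A is unchanged and Z drops by 1 — a proton has become a neutron (β⁺ emission or electron capture).

beta-plus decay or electron capture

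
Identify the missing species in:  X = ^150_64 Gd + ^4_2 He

Dy-154

Conserve mass number: A = 150 + 4, so A = 154.
Conserve atomic number: Z = 64 + 2, so Z = 66.
Z = 66 is dysprosium, so the species is ^154_66 Dy.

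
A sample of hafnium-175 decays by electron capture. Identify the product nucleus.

Lu-175

Electron capture: mass number changes by +0, atomic number by -1.
A: 175 = 175; Z: 72 − 1 = 71.
Z = 71 is lutetium, so the daughter is lutetium-175.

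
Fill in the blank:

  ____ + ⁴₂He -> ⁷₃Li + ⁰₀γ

Conserve mass number: A + 4 = 7 + 0, so A = 3.
Conserve atomic number: Z + 2 = 3 + 0, so Z = 1.
A = 3 and Z = 1 is ³₁H — a triton.

triton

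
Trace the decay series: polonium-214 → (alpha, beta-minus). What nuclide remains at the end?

Start: (A, Z) = (214, 84).
After α: (210, 82).
After β⁻: (210, 83).
Z = 83 is bismuth.

Bi-210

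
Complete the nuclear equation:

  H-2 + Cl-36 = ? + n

Ar-37

Conserve mass number: 2 + 36 = A + 1, so A = 37.
Conserve atomic number: 1 + 17 = Z + 0, so Z = 18.
Z = 18 is argon, so the species is Ar-37.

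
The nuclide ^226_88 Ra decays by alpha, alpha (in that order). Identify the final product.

Po-218

Start: (A, Z) = (226, 88).
After α: (222, 86).
After α: (218, 84).
Z = 84 is polonium.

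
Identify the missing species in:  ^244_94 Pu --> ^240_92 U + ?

alpha particle

Conserve mass number: 244 = 240 + A, so A = 4.
Conserve atomic number: 94 = 92 + Z, so Z = 2.
A = 4 and Z = 2 is ^4_2 He — an alpha particle.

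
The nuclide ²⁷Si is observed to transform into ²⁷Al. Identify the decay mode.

ΔA = 27 − 27 = 0; ΔZ = 13 − 14 = -1.
A is unchanged and Z drops by 1 — a proton has become a neutron (β⁺ emission or electron capture).

beta-plus decay or electron capture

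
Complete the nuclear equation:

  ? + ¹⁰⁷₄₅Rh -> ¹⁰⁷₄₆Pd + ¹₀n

proton

Conserve mass number: A + 107 = 107 + 1, so A = 1.
Conserve atomic number: Z + 45 = 46 + 0, so Z = 1.
A = 1 and Z = 1 is ¹₁H — a proton.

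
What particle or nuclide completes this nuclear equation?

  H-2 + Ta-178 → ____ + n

W-179

Conserve mass number: 2 + 178 = A + 1, so A = 179.
Conserve atomic number: 1 + 73 = Z + 0, so Z = 74.
Z = 74 is tungsten, so the species is W-179.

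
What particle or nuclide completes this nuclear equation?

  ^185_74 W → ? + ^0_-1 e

Conserve mass number: 185 = A + 0, so A = 185.
Conserve atomic number: 74 = Z − 1, so Z = 75.
Z = 75 is rhenium, so the species is ^185_75 Re.

Re-185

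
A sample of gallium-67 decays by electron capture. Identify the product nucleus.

Electron capture: mass number changes by +0, atomic number by -1.
A: 67 = 67; Z: 31 − 1 = 30.
Z = 30 is zinc, so the daughter is zinc-67.

Zn-67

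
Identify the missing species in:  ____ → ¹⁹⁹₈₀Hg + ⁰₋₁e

Au-199

Conserve mass number: A = 199 + 0, so A = 199.
Conserve atomic number: Z = 80 − 1, so Z = 79.
Z = 79 is gold, so the species is ¹⁹⁹₇₉Au.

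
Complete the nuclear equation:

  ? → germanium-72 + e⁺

As-72

Conserve mass number: A = 72 + 0, so A = 72.
Conserve atomic number: Z = 32 + 1, so Z = 33.
Z = 33 is arsenic, so the species is arsenic-72.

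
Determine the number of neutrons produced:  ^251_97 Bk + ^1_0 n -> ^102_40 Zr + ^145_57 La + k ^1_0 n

5

Conserve mass number: 252 = 102 + 145 + k, so k = 252 − 247 = 5.
Check atomic number: 97 = 40 + 57 + 0 = 97. ✓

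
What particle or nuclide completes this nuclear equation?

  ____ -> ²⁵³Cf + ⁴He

Conserve mass number: A = 253 + 4, so A = 257.
Conserve atomic number: Z = 98 + 2, so Z = 100.
Z = 100 is fermium, so the species is ²⁵⁷Fm.

Fm-257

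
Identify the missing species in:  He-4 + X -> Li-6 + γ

deuteron

Conserve mass number: 4 + A = 6 + 0, so A = 2.
Conserve atomic number: 2 + Z = 3 + 0, so Z = 1.
A = 2 and Z = 1 is H-2 — a deuteron.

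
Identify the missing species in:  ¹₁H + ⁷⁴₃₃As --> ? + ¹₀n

Se-74

Conserve mass number: 1 + 74 = A + 1, so A = 74.
Conserve atomic number: 1 + 33 = Z + 0, so Z = 34.
Z = 34 is selenium, so the species is ⁷⁴₃₄Se.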